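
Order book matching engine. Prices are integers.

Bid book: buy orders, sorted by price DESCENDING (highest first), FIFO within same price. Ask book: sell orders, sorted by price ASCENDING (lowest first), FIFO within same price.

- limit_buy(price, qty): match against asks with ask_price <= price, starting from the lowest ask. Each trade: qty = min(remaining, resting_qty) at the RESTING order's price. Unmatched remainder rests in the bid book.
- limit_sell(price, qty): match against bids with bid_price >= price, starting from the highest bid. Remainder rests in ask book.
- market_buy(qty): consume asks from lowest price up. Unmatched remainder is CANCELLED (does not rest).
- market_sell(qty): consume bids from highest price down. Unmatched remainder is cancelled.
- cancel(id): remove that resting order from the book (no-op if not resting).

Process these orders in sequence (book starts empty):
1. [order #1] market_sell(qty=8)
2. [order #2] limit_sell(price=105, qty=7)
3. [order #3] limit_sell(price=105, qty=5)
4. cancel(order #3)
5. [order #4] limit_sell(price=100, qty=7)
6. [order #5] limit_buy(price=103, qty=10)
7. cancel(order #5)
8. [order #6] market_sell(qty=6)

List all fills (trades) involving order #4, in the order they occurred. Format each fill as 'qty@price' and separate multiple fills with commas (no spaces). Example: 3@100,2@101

Answer: 7@100

Derivation:
After op 1 [order #1] market_sell(qty=8): fills=none; bids=[-] asks=[-]
After op 2 [order #2] limit_sell(price=105, qty=7): fills=none; bids=[-] asks=[#2:7@105]
After op 3 [order #3] limit_sell(price=105, qty=5): fills=none; bids=[-] asks=[#2:7@105 #3:5@105]
After op 4 cancel(order #3): fills=none; bids=[-] asks=[#2:7@105]
After op 5 [order #4] limit_sell(price=100, qty=7): fills=none; bids=[-] asks=[#4:7@100 #2:7@105]
After op 6 [order #5] limit_buy(price=103, qty=10): fills=#5x#4:7@100; bids=[#5:3@103] asks=[#2:7@105]
After op 7 cancel(order #5): fills=none; bids=[-] asks=[#2:7@105]
After op 8 [order #6] market_sell(qty=6): fills=none; bids=[-] asks=[#2:7@105]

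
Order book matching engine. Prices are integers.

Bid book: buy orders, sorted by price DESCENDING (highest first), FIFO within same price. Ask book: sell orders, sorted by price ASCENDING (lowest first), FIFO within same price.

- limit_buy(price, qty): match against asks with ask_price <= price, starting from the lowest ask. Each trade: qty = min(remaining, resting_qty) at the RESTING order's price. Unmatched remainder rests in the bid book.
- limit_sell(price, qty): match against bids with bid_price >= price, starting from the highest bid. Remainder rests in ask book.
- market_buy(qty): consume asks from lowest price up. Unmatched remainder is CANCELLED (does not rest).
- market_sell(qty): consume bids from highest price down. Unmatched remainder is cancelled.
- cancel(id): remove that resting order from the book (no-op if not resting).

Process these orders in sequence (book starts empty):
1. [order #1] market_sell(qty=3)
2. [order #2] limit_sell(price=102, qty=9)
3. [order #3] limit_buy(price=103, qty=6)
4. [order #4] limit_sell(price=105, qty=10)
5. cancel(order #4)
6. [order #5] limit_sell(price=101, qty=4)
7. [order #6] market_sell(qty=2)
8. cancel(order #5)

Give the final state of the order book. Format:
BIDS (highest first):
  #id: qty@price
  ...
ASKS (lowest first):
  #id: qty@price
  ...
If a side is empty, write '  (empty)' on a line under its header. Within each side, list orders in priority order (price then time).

After op 1 [order #1] market_sell(qty=3): fills=none; bids=[-] asks=[-]
After op 2 [order #2] limit_sell(price=102, qty=9): fills=none; bids=[-] asks=[#2:9@102]
After op 3 [order #3] limit_buy(price=103, qty=6): fills=#3x#2:6@102; bids=[-] asks=[#2:3@102]
After op 4 [order #4] limit_sell(price=105, qty=10): fills=none; bids=[-] asks=[#2:3@102 #4:10@105]
After op 5 cancel(order #4): fills=none; bids=[-] asks=[#2:3@102]
After op 6 [order #5] limit_sell(price=101, qty=4): fills=none; bids=[-] asks=[#5:4@101 #2:3@102]
After op 7 [order #6] market_sell(qty=2): fills=none; bids=[-] asks=[#5:4@101 #2:3@102]
After op 8 cancel(order #5): fills=none; bids=[-] asks=[#2:3@102]

Answer: BIDS (highest first):
  (empty)
ASKS (lowest first):
  #2: 3@102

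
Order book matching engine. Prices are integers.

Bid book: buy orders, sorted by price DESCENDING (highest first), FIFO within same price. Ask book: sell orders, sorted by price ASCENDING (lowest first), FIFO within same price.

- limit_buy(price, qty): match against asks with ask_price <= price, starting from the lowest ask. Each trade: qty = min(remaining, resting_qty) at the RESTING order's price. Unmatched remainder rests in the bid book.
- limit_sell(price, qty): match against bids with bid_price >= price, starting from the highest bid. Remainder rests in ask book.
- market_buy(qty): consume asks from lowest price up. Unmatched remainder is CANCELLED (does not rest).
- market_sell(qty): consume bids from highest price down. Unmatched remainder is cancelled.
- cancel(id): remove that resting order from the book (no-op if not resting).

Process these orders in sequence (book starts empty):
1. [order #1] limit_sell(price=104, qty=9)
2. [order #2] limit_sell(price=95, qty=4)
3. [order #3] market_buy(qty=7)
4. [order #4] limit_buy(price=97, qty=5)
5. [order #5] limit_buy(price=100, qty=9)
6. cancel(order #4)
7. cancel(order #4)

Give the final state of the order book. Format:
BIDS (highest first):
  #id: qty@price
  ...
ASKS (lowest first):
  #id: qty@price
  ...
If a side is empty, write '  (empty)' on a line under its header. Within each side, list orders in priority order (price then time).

After op 1 [order #1] limit_sell(price=104, qty=9): fills=none; bids=[-] asks=[#1:9@104]
After op 2 [order #2] limit_sell(price=95, qty=4): fills=none; bids=[-] asks=[#2:4@95 #1:9@104]
After op 3 [order #3] market_buy(qty=7): fills=#3x#2:4@95 #3x#1:3@104; bids=[-] asks=[#1:6@104]
After op 4 [order #4] limit_buy(price=97, qty=5): fills=none; bids=[#4:5@97] asks=[#1:6@104]
After op 5 [order #5] limit_buy(price=100, qty=9): fills=none; bids=[#5:9@100 #4:5@97] asks=[#1:6@104]
After op 6 cancel(order #4): fills=none; bids=[#5:9@100] asks=[#1:6@104]
After op 7 cancel(order #4): fills=none; bids=[#5:9@100] asks=[#1:6@104]

Answer: BIDS (highest first):
  #5: 9@100
ASKS (lowest first):
  #1: 6@104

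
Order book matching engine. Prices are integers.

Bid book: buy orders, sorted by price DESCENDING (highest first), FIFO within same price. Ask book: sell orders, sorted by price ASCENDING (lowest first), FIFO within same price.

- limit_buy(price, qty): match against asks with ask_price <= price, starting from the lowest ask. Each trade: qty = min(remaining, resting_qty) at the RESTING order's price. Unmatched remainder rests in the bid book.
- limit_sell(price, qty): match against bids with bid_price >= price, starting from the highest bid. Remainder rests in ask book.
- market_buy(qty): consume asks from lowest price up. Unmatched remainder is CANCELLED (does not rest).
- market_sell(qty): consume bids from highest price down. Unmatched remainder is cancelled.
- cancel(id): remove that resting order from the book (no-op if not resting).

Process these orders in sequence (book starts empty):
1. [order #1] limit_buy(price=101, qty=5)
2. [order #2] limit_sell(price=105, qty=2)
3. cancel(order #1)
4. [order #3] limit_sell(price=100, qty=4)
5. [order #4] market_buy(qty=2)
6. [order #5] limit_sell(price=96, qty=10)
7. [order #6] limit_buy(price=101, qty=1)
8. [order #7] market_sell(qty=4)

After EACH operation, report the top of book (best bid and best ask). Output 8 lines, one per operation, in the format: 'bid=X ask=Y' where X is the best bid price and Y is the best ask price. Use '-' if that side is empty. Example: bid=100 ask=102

Answer: bid=101 ask=-
bid=101 ask=105
bid=- ask=105
bid=- ask=100
bid=- ask=100
bid=- ask=96
bid=- ask=96
bid=- ask=96

Derivation:
After op 1 [order #1] limit_buy(price=101, qty=5): fills=none; bids=[#1:5@101] asks=[-]
After op 2 [order #2] limit_sell(price=105, qty=2): fills=none; bids=[#1:5@101] asks=[#2:2@105]
After op 3 cancel(order #1): fills=none; bids=[-] asks=[#2:2@105]
After op 4 [order #3] limit_sell(price=100, qty=4): fills=none; bids=[-] asks=[#3:4@100 #2:2@105]
After op 5 [order #4] market_buy(qty=2): fills=#4x#3:2@100; bids=[-] asks=[#3:2@100 #2:2@105]
After op 6 [order #5] limit_sell(price=96, qty=10): fills=none; bids=[-] asks=[#5:10@96 #3:2@100 #2:2@105]
After op 7 [order #6] limit_buy(price=101, qty=1): fills=#6x#5:1@96; bids=[-] asks=[#5:9@96 #3:2@100 #2:2@105]
After op 8 [order #7] market_sell(qty=4): fills=none; bids=[-] asks=[#5:9@96 #3:2@100 #2:2@105]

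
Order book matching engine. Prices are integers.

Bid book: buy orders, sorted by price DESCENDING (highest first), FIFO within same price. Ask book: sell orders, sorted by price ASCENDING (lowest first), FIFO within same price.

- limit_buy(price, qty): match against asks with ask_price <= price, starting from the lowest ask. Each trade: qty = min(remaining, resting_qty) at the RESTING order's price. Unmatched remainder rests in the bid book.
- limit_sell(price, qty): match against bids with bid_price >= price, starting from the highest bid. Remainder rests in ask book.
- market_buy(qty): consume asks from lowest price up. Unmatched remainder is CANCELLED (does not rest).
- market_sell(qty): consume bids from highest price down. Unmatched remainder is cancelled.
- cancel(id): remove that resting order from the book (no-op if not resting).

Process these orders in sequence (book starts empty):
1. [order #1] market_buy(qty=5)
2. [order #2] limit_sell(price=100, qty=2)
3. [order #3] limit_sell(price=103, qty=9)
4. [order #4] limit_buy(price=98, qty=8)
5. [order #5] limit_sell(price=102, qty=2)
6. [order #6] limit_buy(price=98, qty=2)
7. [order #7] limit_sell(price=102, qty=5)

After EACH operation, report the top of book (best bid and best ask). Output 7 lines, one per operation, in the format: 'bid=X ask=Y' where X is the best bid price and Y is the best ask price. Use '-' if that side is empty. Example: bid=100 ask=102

After op 1 [order #1] market_buy(qty=5): fills=none; bids=[-] asks=[-]
After op 2 [order #2] limit_sell(price=100, qty=2): fills=none; bids=[-] asks=[#2:2@100]
After op 3 [order #3] limit_sell(price=103, qty=9): fills=none; bids=[-] asks=[#2:2@100 #3:9@103]
After op 4 [order #4] limit_buy(price=98, qty=8): fills=none; bids=[#4:8@98] asks=[#2:2@100 #3:9@103]
After op 5 [order #5] limit_sell(price=102, qty=2): fills=none; bids=[#4:8@98] asks=[#2:2@100 #5:2@102 #3:9@103]
After op 6 [order #6] limit_buy(price=98, qty=2): fills=none; bids=[#4:8@98 #6:2@98] asks=[#2:2@100 #5:2@102 #3:9@103]
After op 7 [order #7] limit_sell(price=102, qty=5): fills=none; bids=[#4:8@98 #6:2@98] asks=[#2:2@100 #5:2@102 #7:5@102 #3:9@103]

Answer: bid=- ask=-
bid=- ask=100
bid=- ask=100
bid=98 ask=100
bid=98 ask=100
bid=98 ask=100
bid=98 ask=100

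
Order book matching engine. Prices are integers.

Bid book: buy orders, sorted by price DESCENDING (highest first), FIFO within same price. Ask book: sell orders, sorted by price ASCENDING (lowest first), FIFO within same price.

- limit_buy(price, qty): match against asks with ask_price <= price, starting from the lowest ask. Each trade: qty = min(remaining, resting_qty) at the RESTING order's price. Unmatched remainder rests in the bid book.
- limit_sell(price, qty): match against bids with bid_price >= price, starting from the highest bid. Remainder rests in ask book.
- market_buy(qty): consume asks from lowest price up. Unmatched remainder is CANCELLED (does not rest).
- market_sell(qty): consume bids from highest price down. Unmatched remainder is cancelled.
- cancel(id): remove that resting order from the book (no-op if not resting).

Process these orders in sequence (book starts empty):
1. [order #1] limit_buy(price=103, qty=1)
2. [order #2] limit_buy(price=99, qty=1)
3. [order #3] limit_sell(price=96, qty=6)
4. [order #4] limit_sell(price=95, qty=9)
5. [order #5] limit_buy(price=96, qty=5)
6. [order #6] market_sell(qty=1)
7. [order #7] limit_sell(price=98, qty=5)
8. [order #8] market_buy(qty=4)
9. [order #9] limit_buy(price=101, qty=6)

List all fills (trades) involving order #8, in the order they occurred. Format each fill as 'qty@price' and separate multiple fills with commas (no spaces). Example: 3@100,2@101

Answer: 4@95

Derivation:
After op 1 [order #1] limit_buy(price=103, qty=1): fills=none; bids=[#1:1@103] asks=[-]
After op 2 [order #2] limit_buy(price=99, qty=1): fills=none; bids=[#1:1@103 #2:1@99] asks=[-]
After op 3 [order #3] limit_sell(price=96, qty=6): fills=#1x#3:1@103 #2x#3:1@99; bids=[-] asks=[#3:4@96]
After op 4 [order #4] limit_sell(price=95, qty=9): fills=none; bids=[-] asks=[#4:9@95 #3:4@96]
After op 5 [order #5] limit_buy(price=96, qty=5): fills=#5x#4:5@95; bids=[-] asks=[#4:4@95 #3:4@96]
After op 6 [order #6] market_sell(qty=1): fills=none; bids=[-] asks=[#4:4@95 #3:4@96]
After op 7 [order #7] limit_sell(price=98, qty=5): fills=none; bids=[-] asks=[#4:4@95 #3:4@96 #7:5@98]
After op 8 [order #8] market_buy(qty=4): fills=#8x#4:4@95; bids=[-] asks=[#3:4@96 #7:5@98]
After op 9 [order #9] limit_buy(price=101, qty=6): fills=#9x#3:4@96 #9x#7:2@98; bids=[-] asks=[#7:3@98]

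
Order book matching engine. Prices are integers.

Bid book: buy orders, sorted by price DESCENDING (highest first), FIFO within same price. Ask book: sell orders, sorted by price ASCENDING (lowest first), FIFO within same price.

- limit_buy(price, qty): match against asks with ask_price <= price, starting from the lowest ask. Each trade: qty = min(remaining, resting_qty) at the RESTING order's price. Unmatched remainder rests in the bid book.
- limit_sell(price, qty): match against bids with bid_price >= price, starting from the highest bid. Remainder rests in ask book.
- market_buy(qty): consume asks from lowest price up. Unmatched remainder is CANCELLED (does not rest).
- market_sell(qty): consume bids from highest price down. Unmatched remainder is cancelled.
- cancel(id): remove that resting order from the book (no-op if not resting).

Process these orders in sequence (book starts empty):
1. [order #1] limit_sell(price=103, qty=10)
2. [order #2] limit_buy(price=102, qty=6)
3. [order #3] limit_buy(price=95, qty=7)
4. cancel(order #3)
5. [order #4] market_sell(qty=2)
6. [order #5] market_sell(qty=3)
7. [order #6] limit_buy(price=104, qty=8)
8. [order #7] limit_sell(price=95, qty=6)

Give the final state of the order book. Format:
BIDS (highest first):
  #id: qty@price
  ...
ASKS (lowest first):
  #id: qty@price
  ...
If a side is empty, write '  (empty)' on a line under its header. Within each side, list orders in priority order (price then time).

Answer: BIDS (highest first):
  (empty)
ASKS (lowest first):
  #7: 5@95
  #1: 2@103

Derivation:
After op 1 [order #1] limit_sell(price=103, qty=10): fills=none; bids=[-] asks=[#1:10@103]
After op 2 [order #2] limit_buy(price=102, qty=6): fills=none; bids=[#2:6@102] asks=[#1:10@103]
After op 3 [order #3] limit_buy(price=95, qty=7): fills=none; bids=[#2:6@102 #3:7@95] asks=[#1:10@103]
After op 4 cancel(order #3): fills=none; bids=[#2:6@102] asks=[#1:10@103]
After op 5 [order #4] market_sell(qty=2): fills=#2x#4:2@102; bids=[#2:4@102] asks=[#1:10@103]
After op 6 [order #5] market_sell(qty=3): fills=#2x#5:3@102; bids=[#2:1@102] asks=[#1:10@103]
After op 7 [order #6] limit_buy(price=104, qty=8): fills=#6x#1:8@103; bids=[#2:1@102] asks=[#1:2@103]
After op 8 [order #7] limit_sell(price=95, qty=6): fills=#2x#7:1@102; bids=[-] asks=[#7:5@95 #1:2@103]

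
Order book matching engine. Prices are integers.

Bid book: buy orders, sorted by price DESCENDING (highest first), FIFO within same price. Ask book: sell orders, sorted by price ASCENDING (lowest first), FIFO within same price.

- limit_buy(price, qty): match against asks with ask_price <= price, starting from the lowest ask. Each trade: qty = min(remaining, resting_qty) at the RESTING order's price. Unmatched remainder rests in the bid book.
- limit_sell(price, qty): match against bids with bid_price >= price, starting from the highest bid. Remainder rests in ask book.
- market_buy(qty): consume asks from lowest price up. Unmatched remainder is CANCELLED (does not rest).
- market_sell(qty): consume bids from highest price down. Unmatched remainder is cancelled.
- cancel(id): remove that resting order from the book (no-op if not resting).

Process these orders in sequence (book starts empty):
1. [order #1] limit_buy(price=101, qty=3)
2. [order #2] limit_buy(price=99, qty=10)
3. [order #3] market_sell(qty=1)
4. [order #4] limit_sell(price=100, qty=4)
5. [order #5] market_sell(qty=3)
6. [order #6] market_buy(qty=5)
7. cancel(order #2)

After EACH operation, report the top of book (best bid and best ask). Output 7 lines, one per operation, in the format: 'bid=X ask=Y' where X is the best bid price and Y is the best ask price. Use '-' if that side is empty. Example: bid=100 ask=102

Answer: bid=101 ask=-
bid=101 ask=-
bid=101 ask=-
bid=99 ask=100
bid=99 ask=100
bid=99 ask=-
bid=- ask=-

Derivation:
After op 1 [order #1] limit_buy(price=101, qty=3): fills=none; bids=[#1:3@101] asks=[-]
After op 2 [order #2] limit_buy(price=99, qty=10): fills=none; bids=[#1:3@101 #2:10@99] asks=[-]
After op 3 [order #3] market_sell(qty=1): fills=#1x#3:1@101; bids=[#1:2@101 #2:10@99] asks=[-]
After op 4 [order #4] limit_sell(price=100, qty=4): fills=#1x#4:2@101; bids=[#2:10@99] asks=[#4:2@100]
After op 5 [order #5] market_sell(qty=3): fills=#2x#5:3@99; bids=[#2:7@99] asks=[#4:2@100]
After op 6 [order #6] market_buy(qty=5): fills=#6x#4:2@100; bids=[#2:7@99] asks=[-]
After op 7 cancel(order #2): fills=none; bids=[-] asks=[-]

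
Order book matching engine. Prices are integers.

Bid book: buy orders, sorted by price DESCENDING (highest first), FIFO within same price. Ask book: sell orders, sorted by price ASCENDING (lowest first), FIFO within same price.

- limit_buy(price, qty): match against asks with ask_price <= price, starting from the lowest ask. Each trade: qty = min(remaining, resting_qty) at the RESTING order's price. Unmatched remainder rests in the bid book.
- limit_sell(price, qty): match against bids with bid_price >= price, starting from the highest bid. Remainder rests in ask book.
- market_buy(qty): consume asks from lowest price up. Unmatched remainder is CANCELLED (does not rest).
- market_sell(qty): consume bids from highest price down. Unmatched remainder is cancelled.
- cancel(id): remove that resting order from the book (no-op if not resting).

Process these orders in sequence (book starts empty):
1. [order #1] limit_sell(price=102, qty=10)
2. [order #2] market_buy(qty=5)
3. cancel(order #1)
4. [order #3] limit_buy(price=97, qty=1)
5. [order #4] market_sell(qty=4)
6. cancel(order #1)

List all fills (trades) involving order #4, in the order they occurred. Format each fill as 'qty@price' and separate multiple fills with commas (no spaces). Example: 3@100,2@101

After op 1 [order #1] limit_sell(price=102, qty=10): fills=none; bids=[-] asks=[#1:10@102]
After op 2 [order #2] market_buy(qty=5): fills=#2x#1:5@102; bids=[-] asks=[#1:5@102]
After op 3 cancel(order #1): fills=none; bids=[-] asks=[-]
After op 4 [order #3] limit_buy(price=97, qty=1): fills=none; bids=[#3:1@97] asks=[-]
After op 5 [order #4] market_sell(qty=4): fills=#3x#4:1@97; bids=[-] asks=[-]
After op 6 cancel(order #1): fills=none; bids=[-] asks=[-]

Answer: 1@97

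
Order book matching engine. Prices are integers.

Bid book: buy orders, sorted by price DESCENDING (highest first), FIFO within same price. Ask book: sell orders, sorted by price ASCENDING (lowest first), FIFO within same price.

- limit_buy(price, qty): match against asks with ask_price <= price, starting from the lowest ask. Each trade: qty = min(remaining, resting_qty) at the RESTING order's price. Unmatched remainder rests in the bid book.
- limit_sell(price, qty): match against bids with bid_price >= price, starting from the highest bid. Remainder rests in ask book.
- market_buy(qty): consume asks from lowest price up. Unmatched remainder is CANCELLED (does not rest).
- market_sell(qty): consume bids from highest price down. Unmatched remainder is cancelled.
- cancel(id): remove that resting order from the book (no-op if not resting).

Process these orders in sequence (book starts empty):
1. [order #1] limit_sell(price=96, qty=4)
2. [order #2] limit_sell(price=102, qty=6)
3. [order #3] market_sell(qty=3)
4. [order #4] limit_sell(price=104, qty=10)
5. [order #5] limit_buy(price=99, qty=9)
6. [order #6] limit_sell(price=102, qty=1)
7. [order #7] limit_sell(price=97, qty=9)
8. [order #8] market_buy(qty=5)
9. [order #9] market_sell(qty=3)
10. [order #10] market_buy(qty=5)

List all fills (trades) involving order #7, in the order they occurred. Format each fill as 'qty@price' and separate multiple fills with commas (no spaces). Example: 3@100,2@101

Answer: 5@99,4@97

Derivation:
After op 1 [order #1] limit_sell(price=96, qty=4): fills=none; bids=[-] asks=[#1:4@96]
After op 2 [order #2] limit_sell(price=102, qty=6): fills=none; bids=[-] asks=[#1:4@96 #2:6@102]
After op 3 [order #3] market_sell(qty=3): fills=none; bids=[-] asks=[#1:4@96 #2:6@102]
After op 4 [order #4] limit_sell(price=104, qty=10): fills=none; bids=[-] asks=[#1:4@96 #2:6@102 #4:10@104]
After op 5 [order #5] limit_buy(price=99, qty=9): fills=#5x#1:4@96; bids=[#5:5@99] asks=[#2:6@102 #4:10@104]
After op 6 [order #6] limit_sell(price=102, qty=1): fills=none; bids=[#5:5@99] asks=[#2:6@102 #6:1@102 #4:10@104]
After op 7 [order #7] limit_sell(price=97, qty=9): fills=#5x#7:5@99; bids=[-] asks=[#7:4@97 #2:6@102 #6:1@102 #4:10@104]
After op 8 [order #8] market_buy(qty=5): fills=#8x#7:4@97 #8x#2:1@102; bids=[-] asks=[#2:5@102 #6:1@102 #4:10@104]
After op 9 [order #9] market_sell(qty=3): fills=none; bids=[-] asks=[#2:5@102 #6:1@102 #4:10@104]
After op 10 [order #10] market_buy(qty=5): fills=#10x#2:5@102; bids=[-] asks=[#6:1@102 #4:10@104]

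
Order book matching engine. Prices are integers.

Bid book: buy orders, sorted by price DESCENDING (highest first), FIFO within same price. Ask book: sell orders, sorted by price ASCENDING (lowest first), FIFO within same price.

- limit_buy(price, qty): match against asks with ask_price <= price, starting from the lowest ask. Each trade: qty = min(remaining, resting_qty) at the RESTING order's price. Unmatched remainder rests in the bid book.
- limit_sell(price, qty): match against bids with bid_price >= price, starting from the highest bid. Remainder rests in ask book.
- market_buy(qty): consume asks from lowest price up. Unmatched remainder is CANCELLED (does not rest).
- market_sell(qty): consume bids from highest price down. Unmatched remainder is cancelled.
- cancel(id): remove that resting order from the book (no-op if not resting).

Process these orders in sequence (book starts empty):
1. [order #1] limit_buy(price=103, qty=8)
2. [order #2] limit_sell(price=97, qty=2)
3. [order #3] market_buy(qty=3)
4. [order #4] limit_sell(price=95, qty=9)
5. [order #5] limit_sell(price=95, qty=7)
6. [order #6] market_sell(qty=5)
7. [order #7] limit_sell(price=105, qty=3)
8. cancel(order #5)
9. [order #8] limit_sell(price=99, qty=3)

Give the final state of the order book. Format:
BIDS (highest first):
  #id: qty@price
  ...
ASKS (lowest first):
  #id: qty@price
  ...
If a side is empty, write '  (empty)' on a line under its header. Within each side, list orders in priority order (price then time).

After op 1 [order #1] limit_buy(price=103, qty=8): fills=none; bids=[#1:8@103] asks=[-]
After op 2 [order #2] limit_sell(price=97, qty=2): fills=#1x#2:2@103; bids=[#1:6@103] asks=[-]
After op 3 [order #3] market_buy(qty=3): fills=none; bids=[#1:6@103] asks=[-]
After op 4 [order #4] limit_sell(price=95, qty=9): fills=#1x#4:6@103; bids=[-] asks=[#4:3@95]
After op 5 [order #5] limit_sell(price=95, qty=7): fills=none; bids=[-] asks=[#4:3@95 #5:7@95]
After op 6 [order #6] market_sell(qty=5): fills=none; bids=[-] asks=[#4:3@95 #5:7@95]
After op 7 [order #7] limit_sell(price=105, qty=3): fills=none; bids=[-] asks=[#4:3@95 #5:7@95 #7:3@105]
After op 8 cancel(order #5): fills=none; bids=[-] asks=[#4:3@95 #7:3@105]
After op 9 [order #8] limit_sell(price=99, qty=3): fills=none; bids=[-] asks=[#4:3@95 #8:3@99 #7:3@105]

Answer: BIDS (highest first):
  (empty)
ASKS (lowest first):
  #4: 3@95
  #8: 3@99
  #7: 3@105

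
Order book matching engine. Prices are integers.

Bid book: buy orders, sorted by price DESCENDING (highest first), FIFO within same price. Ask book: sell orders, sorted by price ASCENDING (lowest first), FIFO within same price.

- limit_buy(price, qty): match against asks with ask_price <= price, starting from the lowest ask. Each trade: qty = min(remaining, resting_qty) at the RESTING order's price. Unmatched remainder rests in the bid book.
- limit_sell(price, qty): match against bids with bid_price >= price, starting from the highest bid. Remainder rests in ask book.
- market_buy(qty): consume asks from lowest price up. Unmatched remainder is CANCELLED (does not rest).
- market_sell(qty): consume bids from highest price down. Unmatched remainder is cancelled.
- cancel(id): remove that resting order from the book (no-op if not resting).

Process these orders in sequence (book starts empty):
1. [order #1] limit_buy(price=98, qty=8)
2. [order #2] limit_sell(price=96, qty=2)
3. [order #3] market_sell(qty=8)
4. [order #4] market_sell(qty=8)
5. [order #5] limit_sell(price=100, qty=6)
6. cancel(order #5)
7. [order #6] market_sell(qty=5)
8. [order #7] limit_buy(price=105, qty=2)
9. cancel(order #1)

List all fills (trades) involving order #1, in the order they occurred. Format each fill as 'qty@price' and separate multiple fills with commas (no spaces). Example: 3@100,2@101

Answer: 2@98,6@98

Derivation:
After op 1 [order #1] limit_buy(price=98, qty=8): fills=none; bids=[#1:8@98] asks=[-]
After op 2 [order #2] limit_sell(price=96, qty=2): fills=#1x#2:2@98; bids=[#1:6@98] asks=[-]
After op 3 [order #3] market_sell(qty=8): fills=#1x#3:6@98; bids=[-] asks=[-]
After op 4 [order #4] market_sell(qty=8): fills=none; bids=[-] asks=[-]
After op 5 [order #5] limit_sell(price=100, qty=6): fills=none; bids=[-] asks=[#5:6@100]
After op 6 cancel(order #5): fills=none; bids=[-] asks=[-]
After op 7 [order #6] market_sell(qty=5): fills=none; bids=[-] asks=[-]
After op 8 [order #7] limit_buy(price=105, qty=2): fills=none; bids=[#7:2@105] asks=[-]
After op 9 cancel(order #1): fills=none; bids=[#7:2@105] asks=[-]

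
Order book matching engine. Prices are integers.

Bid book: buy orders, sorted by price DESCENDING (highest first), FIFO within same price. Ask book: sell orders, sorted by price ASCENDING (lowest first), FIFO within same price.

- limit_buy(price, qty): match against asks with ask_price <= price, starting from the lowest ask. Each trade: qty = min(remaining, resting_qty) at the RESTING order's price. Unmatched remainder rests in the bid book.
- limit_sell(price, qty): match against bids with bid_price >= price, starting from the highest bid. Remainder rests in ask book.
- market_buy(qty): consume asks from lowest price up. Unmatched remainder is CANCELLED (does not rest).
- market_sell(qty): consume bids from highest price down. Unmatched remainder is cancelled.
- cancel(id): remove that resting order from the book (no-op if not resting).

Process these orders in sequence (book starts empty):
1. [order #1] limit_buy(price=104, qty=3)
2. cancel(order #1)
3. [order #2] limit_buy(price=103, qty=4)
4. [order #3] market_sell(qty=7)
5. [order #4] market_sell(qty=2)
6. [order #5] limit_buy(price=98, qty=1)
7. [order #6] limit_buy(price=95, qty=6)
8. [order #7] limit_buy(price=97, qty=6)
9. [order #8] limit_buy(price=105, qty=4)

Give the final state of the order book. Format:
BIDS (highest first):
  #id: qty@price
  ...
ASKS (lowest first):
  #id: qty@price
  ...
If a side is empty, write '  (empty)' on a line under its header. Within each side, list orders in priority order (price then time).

Answer: BIDS (highest first):
  #8: 4@105
  #5: 1@98
  #7: 6@97
  #6: 6@95
ASKS (lowest first):
  (empty)

Derivation:
After op 1 [order #1] limit_buy(price=104, qty=3): fills=none; bids=[#1:3@104] asks=[-]
After op 2 cancel(order #1): fills=none; bids=[-] asks=[-]
After op 3 [order #2] limit_buy(price=103, qty=4): fills=none; bids=[#2:4@103] asks=[-]
After op 4 [order #3] market_sell(qty=7): fills=#2x#3:4@103; bids=[-] asks=[-]
After op 5 [order #4] market_sell(qty=2): fills=none; bids=[-] asks=[-]
After op 6 [order #5] limit_buy(price=98, qty=1): fills=none; bids=[#5:1@98] asks=[-]
After op 7 [order #6] limit_buy(price=95, qty=6): fills=none; bids=[#5:1@98 #6:6@95] asks=[-]
After op 8 [order #7] limit_buy(price=97, qty=6): fills=none; bids=[#5:1@98 #7:6@97 #6:6@95] asks=[-]
After op 9 [order #8] limit_buy(price=105, qty=4): fills=none; bids=[#8:4@105 #5:1@98 #7:6@97 #6:6@95] asks=[-]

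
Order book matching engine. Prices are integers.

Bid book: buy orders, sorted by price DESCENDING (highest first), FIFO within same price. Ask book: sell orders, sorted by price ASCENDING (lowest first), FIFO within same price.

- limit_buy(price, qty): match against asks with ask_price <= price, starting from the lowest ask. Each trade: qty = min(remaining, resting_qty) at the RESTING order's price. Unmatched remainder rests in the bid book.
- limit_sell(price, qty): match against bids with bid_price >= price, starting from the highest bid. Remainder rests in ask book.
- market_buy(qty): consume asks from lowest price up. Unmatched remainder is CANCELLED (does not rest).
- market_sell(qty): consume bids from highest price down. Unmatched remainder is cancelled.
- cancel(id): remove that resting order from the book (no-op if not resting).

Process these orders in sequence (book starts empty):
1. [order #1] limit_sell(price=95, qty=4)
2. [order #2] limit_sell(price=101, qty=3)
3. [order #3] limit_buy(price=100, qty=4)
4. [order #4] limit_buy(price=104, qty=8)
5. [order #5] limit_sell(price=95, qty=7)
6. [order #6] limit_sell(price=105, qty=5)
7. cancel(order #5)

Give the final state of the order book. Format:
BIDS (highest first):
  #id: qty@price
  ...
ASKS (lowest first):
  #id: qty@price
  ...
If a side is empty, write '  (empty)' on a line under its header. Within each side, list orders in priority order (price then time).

After op 1 [order #1] limit_sell(price=95, qty=4): fills=none; bids=[-] asks=[#1:4@95]
After op 2 [order #2] limit_sell(price=101, qty=3): fills=none; bids=[-] asks=[#1:4@95 #2:3@101]
After op 3 [order #3] limit_buy(price=100, qty=4): fills=#3x#1:4@95; bids=[-] asks=[#2:3@101]
After op 4 [order #4] limit_buy(price=104, qty=8): fills=#4x#2:3@101; bids=[#4:5@104] asks=[-]
After op 5 [order #5] limit_sell(price=95, qty=7): fills=#4x#5:5@104; bids=[-] asks=[#5:2@95]
After op 6 [order #6] limit_sell(price=105, qty=5): fills=none; bids=[-] asks=[#5:2@95 #6:5@105]
After op 7 cancel(order #5): fills=none; bids=[-] asks=[#6:5@105]

Answer: BIDS (highest first):
  (empty)
ASKS (lowest first):
  #6: 5@105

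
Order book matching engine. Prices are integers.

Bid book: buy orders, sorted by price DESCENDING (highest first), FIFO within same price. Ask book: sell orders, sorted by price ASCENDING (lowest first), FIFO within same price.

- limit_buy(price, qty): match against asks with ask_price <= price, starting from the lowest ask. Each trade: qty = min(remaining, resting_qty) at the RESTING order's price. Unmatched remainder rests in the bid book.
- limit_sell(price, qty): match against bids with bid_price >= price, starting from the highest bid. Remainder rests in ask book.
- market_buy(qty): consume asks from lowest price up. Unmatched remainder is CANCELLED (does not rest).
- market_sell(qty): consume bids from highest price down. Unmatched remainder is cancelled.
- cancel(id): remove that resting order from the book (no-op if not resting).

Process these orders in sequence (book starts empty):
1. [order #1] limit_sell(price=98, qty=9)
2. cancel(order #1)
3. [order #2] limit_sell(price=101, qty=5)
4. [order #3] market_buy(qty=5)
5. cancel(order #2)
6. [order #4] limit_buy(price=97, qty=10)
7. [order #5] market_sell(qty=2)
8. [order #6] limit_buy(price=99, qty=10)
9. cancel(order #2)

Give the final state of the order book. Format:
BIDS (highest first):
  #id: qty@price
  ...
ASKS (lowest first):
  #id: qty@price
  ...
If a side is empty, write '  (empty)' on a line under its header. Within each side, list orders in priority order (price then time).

After op 1 [order #1] limit_sell(price=98, qty=9): fills=none; bids=[-] asks=[#1:9@98]
After op 2 cancel(order #1): fills=none; bids=[-] asks=[-]
After op 3 [order #2] limit_sell(price=101, qty=5): fills=none; bids=[-] asks=[#2:5@101]
After op 4 [order #3] market_buy(qty=5): fills=#3x#2:5@101; bids=[-] asks=[-]
After op 5 cancel(order #2): fills=none; bids=[-] asks=[-]
After op 6 [order #4] limit_buy(price=97, qty=10): fills=none; bids=[#4:10@97] asks=[-]
After op 7 [order #5] market_sell(qty=2): fills=#4x#5:2@97; bids=[#4:8@97] asks=[-]
After op 8 [order #6] limit_buy(price=99, qty=10): fills=none; bids=[#6:10@99 #4:8@97] asks=[-]
After op 9 cancel(order #2): fills=none; bids=[#6:10@99 #4:8@97] asks=[-]

Answer: BIDS (highest first):
  #6: 10@99
  #4: 8@97
ASKS (lowest first):
  (empty)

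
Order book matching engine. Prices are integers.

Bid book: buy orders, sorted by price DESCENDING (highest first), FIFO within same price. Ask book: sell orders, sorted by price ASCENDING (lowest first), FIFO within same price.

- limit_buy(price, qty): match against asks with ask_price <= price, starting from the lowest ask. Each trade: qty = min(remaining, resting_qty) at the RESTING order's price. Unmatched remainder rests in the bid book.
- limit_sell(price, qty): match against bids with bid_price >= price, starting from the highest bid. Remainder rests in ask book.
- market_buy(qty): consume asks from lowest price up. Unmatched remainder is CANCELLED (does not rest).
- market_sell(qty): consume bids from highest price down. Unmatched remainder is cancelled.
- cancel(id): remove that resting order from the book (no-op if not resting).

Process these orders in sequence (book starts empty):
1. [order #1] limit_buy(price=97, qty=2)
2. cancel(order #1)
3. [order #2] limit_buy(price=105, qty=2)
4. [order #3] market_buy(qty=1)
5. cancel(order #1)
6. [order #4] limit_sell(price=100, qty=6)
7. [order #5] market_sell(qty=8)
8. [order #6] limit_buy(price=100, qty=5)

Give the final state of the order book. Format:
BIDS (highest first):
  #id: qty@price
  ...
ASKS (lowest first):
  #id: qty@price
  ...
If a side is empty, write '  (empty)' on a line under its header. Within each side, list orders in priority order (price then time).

Answer: BIDS (highest first):
  #6: 1@100
ASKS (lowest first):
  (empty)

Derivation:
After op 1 [order #1] limit_buy(price=97, qty=2): fills=none; bids=[#1:2@97] asks=[-]
After op 2 cancel(order #1): fills=none; bids=[-] asks=[-]
After op 3 [order #2] limit_buy(price=105, qty=2): fills=none; bids=[#2:2@105] asks=[-]
After op 4 [order #3] market_buy(qty=1): fills=none; bids=[#2:2@105] asks=[-]
After op 5 cancel(order #1): fills=none; bids=[#2:2@105] asks=[-]
After op 6 [order #4] limit_sell(price=100, qty=6): fills=#2x#4:2@105; bids=[-] asks=[#4:4@100]
After op 7 [order #5] market_sell(qty=8): fills=none; bids=[-] asks=[#4:4@100]
After op 8 [order #6] limit_buy(price=100, qty=5): fills=#6x#4:4@100; bids=[#6:1@100] asks=[-]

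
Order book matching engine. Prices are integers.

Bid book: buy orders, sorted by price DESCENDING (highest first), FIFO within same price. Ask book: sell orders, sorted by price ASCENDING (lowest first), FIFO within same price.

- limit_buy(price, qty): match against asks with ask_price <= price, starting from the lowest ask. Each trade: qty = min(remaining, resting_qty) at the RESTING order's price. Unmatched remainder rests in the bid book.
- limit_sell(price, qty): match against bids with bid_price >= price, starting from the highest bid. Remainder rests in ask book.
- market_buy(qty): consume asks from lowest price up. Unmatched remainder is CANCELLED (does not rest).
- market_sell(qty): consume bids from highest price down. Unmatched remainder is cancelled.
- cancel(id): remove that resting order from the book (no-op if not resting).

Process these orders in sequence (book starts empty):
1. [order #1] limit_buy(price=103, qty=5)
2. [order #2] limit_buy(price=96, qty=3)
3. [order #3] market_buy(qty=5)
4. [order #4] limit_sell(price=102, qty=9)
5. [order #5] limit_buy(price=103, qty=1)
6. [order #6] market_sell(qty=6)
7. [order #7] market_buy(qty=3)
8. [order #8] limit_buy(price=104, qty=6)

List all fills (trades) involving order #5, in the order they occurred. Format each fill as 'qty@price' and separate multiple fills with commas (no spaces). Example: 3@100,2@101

After op 1 [order #1] limit_buy(price=103, qty=5): fills=none; bids=[#1:5@103] asks=[-]
After op 2 [order #2] limit_buy(price=96, qty=3): fills=none; bids=[#1:5@103 #2:3@96] asks=[-]
After op 3 [order #3] market_buy(qty=5): fills=none; bids=[#1:5@103 #2:3@96] asks=[-]
After op 4 [order #4] limit_sell(price=102, qty=9): fills=#1x#4:5@103; bids=[#2:3@96] asks=[#4:4@102]
After op 5 [order #5] limit_buy(price=103, qty=1): fills=#5x#4:1@102; bids=[#2:3@96] asks=[#4:3@102]
After op 6 [order #6] market_sell(qty=6): fills=#2x#6:3@96; bids=[-] asks=[#4:3@102]
After op 7 [order #7] market_buy(qty=3): fills=#7x#4:3@102; bids=[-] asks=[-]
After op 8 [order #8] limit_buy(price=104, qty=6): fills=none; bids=[#8:6@104] asks=[-]

Answer: 1@102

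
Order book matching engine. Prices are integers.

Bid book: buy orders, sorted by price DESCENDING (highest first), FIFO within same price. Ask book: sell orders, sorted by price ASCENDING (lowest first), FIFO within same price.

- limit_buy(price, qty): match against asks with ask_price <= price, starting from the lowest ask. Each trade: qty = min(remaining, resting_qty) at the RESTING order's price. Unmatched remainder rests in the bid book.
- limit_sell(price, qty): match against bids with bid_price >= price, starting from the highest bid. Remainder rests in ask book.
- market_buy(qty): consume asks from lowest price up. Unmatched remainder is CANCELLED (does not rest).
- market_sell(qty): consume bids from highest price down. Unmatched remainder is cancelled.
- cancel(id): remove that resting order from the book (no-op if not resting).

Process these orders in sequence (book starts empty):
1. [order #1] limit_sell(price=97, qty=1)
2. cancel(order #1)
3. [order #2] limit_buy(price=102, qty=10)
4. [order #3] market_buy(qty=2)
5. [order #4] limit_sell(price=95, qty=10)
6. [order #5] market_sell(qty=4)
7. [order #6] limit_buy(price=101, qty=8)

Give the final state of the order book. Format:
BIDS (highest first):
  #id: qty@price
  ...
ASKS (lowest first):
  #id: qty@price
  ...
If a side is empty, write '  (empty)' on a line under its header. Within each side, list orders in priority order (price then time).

Answer: BIDS (highest first):
  #6: 8@101
ASKS (lowest first):
  (empty)

Derivation:
After op 1 [order #1] limit_sell(price=97, qty=1): fills=none; bids=[-] asks=[#1:1@97]
After op 2 cancel(order #1): fills=none; bids=[-] asks=[-]
After op 3 [order #2] limit_buy(price=102, qty=10): fills=none; bids=[#2:10@102] asks=[-]
After op 4 [order #3] market_buy(qty=2): fills=none; bids=[#2:10@102] asks=[-]
After op 5 [order #4] limit_sell(price=95, qty=10): fills=#2x#4:10@102; bids=[-] asks=[-]
After op 6 [order #5] market_sell(qty=4): fills=none; bids=[-] asks=[-]
After op 7 [order #6] limit_buy(price=101, qty=8): fills=none; bids=[#6:8@101] asks=[-]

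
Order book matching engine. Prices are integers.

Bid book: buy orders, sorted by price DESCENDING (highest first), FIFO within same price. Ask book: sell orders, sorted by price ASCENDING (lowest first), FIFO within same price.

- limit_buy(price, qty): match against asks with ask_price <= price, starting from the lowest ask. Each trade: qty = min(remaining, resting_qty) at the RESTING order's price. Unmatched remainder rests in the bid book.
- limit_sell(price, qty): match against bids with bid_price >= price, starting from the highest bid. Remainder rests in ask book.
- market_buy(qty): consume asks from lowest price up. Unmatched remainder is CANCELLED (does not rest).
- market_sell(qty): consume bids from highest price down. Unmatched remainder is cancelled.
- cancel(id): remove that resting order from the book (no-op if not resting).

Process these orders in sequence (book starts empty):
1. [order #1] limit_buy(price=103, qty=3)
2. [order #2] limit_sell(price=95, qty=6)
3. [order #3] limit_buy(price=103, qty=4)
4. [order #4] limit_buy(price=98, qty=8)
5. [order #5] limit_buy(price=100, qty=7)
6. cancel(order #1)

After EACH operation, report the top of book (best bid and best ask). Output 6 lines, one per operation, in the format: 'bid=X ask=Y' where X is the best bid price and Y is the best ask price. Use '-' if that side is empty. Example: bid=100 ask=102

After op 1 [order #1] limit_buy(price=103, qty=3): fills=none; bids=[#1:3@103] asks=[-]
After op 2 [order #2] limit_sell(price=95, qty=6): fills=#1x#2:3@103; bids=[-] asks=[#2:3@95]
After op 3 [order #3] limit_buy(price=103, qty=4): fills=#3x#2:3@95; bids=[#3:1@103] asks=[-]
After op 4 [order #4] limit_buy(price=98, qty=8): fills=none; bids=[#3:1@103 #4:8@98] asks=[-]
After op 5 [order #5] limit_buy(price=100, qty=7): fills=none; bids=[#3:1@103 #5:7@100 #4:8@98] asks=[-]
After op 6 cancel(order #1): fills=none; bids=[#3:1@103 #5:7@100 #4:8@98] asks=[-]

Answer: bid=103 ask=-
bid=- ask=95
bid=103 ask=-
bid=103 ask=-
bid=103 ask=-
bid=103 ask=-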